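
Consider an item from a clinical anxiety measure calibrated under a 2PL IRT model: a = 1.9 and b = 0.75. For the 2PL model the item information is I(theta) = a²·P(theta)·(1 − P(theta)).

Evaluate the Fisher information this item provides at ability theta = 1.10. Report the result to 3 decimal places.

0.810

P = 1/(1+e^{-0.6650}) = 0.6604
P(1−P) = 0.6604 × 0.3396 = 0.2243
I = a² × P(1−P) = 1.9² × 0.2243 = 0.80964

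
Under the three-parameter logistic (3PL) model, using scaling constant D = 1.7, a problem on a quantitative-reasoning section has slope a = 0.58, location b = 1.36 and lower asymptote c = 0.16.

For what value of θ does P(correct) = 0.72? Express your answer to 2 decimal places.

2.06

P(θ) = c + (1 − c) · 1 / (1 + exp(−D·a(θ − b)))
Remove guessing floor: (0.72 − 0.16)/(1 − 0.16) = 0.6667
logit = ln(0.6667/0.3333) = 0.6931
θ = b + logit/(1.7·a) = 1.36 + 0.6931/0.9860 = 2.0630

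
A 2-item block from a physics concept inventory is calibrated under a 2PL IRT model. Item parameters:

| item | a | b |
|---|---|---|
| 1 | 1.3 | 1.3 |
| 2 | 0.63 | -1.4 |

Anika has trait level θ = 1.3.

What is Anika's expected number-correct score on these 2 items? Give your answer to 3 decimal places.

1.346

P(θ) = 1 / (1 + exp(−a(θ − b)))
P_1 = 1/(1+e^{0.0000}) = 0.5000
P_2 = 1/(1+e^{-1.7010}) = 0.8457
E[score] = 0.5000 + 0.8457 = 1.3457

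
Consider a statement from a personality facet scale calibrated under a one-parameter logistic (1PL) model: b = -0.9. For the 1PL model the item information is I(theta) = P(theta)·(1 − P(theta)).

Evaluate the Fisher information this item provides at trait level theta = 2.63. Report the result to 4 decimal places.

0.0277

P = 1/(1+e^{-3.5300}) = 0.9715
P(1−P) = 0.9715 × 0.0285 = 0.0277
I = P(1−P) = 0.02766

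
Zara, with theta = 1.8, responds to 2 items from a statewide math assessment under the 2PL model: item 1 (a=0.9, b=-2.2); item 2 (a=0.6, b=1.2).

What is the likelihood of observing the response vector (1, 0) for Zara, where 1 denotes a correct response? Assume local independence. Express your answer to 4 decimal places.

0.4000

P(theta) = 1 / (1 + exp(−a(theta − b)))
P_1 = 1/(1+e^{-3.6000}) = 0.9734
P_2 = 1/(1+e^{-0.3600}) = 0.5890
L = P_1 × (1−P_2) = 0.9734 × 0.4110 = 0.40003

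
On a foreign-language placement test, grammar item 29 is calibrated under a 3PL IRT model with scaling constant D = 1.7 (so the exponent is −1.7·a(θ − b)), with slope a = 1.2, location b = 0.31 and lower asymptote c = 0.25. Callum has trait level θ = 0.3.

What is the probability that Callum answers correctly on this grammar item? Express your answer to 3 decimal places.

0.621

P(θ) = c + (1 − c) · 1 / (1 + exp(−D·a(θ − b)))
Exponent: 1.7 × 1.2 × (0.3 − 0.31) = -0.0204
1/(1 + e^{0.0204}) = 0.4949
P = 0.25 + 0.75 × 0.4949 = 0.6212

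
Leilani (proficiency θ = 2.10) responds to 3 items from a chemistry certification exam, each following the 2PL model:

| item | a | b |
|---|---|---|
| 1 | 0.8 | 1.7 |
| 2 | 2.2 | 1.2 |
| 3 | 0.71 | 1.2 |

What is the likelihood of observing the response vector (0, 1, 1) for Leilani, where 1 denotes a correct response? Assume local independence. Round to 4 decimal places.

0.2419

P(θ) = 1 / (1 + exp(−a(θ − b)))
P_1 = 1/(1+e^{-0.3200}) = 0.5793
P_2 = 1/(1+e^{-1.9800}) = 0.8787
P_3 = 1/(1+e^{-0.6390}) = 0.6545
L = (1−P_1) × P_2 × P_3 = 0.4207 × 0.8787 × 0.6545 = 0.24194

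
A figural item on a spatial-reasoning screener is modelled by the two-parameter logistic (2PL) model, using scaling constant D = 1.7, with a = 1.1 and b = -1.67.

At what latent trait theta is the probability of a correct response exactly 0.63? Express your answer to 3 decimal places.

P(theta) = 1 / (1 + exp(−D·a(theta − b)))
logit = ln(0.6300/0.3700) = 0.5322
theta = b + logit/(1.7·a) = -1.67 + 0.5322/1.8700 = -1.3854

-1.385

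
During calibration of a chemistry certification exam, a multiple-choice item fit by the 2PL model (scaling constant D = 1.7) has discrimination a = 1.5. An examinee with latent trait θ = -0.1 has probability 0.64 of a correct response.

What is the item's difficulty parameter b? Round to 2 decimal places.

P(θ) = 1 / (1 + exp(−D·a(θ − b)))
logit(0.64) = ln(0.64/0.36) = 0.5754
b = θ − logit/(1.7·a) = -0.1 − 0.5754/2.5500 = -0.3256

-0.33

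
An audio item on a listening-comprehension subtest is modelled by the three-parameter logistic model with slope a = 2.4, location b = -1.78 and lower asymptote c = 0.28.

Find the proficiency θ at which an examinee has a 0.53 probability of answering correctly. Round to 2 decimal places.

P(θ) = c + (1 − c) · 1 / (1 + exp(−a(θ − b)))
Remove guessing floor: (0.53 − 0.28)/(1 − 0.28) = 0.3472
logit = ln(0.3472/0.6528) = -0.6313
θ = b + logit/(a) = -1.78 + (-0.6313)/2.4000 = -2.0430

-2.04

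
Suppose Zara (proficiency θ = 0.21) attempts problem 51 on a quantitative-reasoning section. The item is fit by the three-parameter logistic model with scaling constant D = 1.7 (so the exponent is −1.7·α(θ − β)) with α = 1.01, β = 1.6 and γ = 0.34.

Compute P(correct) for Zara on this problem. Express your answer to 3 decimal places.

0.396

P(θ) = γ + (1 − γ) · 1 / (1 + exp(−D·α(θ − β)))
Exponent: 1.7 × 1.01 × (0.21 − 1.6) = -2.3866
1/(1 + e^{2.3866}) = 0.0842
P = 0.34 + 0.66 × 0.0842 = 0.3956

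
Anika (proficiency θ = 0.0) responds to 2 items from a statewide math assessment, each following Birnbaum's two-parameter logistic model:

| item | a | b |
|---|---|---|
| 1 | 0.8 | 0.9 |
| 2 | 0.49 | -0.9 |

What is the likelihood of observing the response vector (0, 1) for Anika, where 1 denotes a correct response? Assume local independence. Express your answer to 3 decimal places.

P(θ) = 1 / (1 + exp(−a(θ − b)))
P_1 = 1/(1+e^{0.7200}) = 0.3274
P_2 = 1/(1+e^{-0.4410}) = 0.6085
L = (1−P_1) × P_2 = 0.6726 × 0.6085 = 0.40928

0.409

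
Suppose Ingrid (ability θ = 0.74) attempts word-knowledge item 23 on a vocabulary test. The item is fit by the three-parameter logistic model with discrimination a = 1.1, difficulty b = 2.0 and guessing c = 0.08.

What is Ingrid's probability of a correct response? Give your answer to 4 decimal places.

P(θ) = c + (1 − c) · 1 / (1 + exp(−a(θ − b)))
Exponent: 1.1 × (0.74 − 2.0) = -1.3860
1/(1 + e^{1.3860}) = 0.2000
P = 0.08 + 0.92 × 0.2000 = 0.2640

0.2640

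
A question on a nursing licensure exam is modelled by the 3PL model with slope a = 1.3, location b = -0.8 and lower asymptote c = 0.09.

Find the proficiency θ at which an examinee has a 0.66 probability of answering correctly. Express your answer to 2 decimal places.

-0.40

P(θ) = c + (1 − c) · 1 / (1 + exp(−a(θ − b)))
Remove guessing floor: (0.66 − 0.09)/(1 − 0.09) = 0.6264
logit = ln(0.6264/0.3736) = 0.5167
θ = b + logit/(a) = -0.8 + 0.5167/1.3000 = -0.4025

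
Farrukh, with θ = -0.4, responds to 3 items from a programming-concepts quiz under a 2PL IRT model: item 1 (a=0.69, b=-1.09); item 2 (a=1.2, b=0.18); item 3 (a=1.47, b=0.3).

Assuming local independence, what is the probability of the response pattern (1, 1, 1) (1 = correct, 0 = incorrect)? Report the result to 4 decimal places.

P(θ) = 1 / (1 + exp(−a(θ − b)))
P_1 = 1/(1+e^{-0.4761}) = 0.6168
P_2 = 1/(1+e^{0.6960}) = 0.3327
P_3 = 1/(1+e^{1.0290}) = 0.2633
L = P_1 × P_2 × P_3 = 0.6168 × 0.3327 × 0.2633 = 0.05403

0.0540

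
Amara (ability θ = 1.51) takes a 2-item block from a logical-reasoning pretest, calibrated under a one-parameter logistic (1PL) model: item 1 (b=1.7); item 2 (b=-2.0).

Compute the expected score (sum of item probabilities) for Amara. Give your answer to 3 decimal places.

P(θ) = 1 / (1 + exp(−(θ − b)))
P_1 = 1/(1+e^{0.1900}) = 0.4526
P_2 = 1/(1+e^{-3.5100}) = 0.9710
E[score] = 0.4526 + 0.9710 = 1.4236

1.424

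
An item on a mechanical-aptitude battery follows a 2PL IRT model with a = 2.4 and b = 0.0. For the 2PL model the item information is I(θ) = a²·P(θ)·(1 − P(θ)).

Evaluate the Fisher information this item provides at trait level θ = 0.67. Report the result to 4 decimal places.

0.8008

P = 1/(1+e^{-1.6080}) = 0.8331
P(1−P) = 0.8331 × 0.1669 = 0.1390
I = a² × P(1−P) = 2.4² × 0.1390 = 0.80077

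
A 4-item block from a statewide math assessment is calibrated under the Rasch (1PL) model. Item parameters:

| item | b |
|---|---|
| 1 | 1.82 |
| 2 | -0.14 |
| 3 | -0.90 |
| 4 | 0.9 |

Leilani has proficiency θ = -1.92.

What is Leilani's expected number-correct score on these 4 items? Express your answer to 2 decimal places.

P(θ) = 1 / (1 + exp(−(θ − b)))
P_1 = 1/(1+e^{3.7400}) = 0.0232
P_2 = 1/(1+e^{1.7800}) = 0.1443
P_3 = 1/(1+e^{1.0200}) = 0.2650
P_4 = 1/(1+e^{2.8200}) = 0.0563
E[score] = 0.0232 + 0.1443 + 0.2650 + 0.0563 = 0.4888

0.49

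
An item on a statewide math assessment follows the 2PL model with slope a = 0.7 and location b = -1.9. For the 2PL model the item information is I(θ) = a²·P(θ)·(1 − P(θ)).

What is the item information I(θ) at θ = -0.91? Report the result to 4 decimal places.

P = 1/(1+e^{-0.6930}) = 0.6666
P(1−P) = 0.6666 × 0.3334 = 0.2222
I = a² × P(1−P) = 0.7² × 0.2222 = 0.10889

0.1089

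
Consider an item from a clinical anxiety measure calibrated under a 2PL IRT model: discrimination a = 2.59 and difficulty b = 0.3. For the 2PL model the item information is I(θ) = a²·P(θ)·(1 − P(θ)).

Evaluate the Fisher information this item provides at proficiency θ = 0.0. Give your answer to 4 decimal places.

P = 1/(1+e^{0.7770}) = 0.3150
P(1−P) = 0.3150 × 0.6850 = 0.2158
I = a² × P(1−P) = 2.59² × 0.2158 = 1.44736

1.4474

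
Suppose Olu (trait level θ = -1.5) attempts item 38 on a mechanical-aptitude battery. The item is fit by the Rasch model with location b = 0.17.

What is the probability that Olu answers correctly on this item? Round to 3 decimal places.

0.158

P(θ) = 1 / (1 + exp(−(θ − b)))
Exponent: (-1.5 − 0.17) = -1.6700
1/(1 + e^{1.6700}) = 0.1584
P = 0.1584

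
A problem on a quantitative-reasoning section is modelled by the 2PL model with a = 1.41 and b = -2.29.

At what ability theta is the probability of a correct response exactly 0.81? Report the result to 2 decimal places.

P(theta) = 1 / (1 + exp(−a(theta − b)))
logit = ln(0.8100/0.1900) = 1.4500
theta = b + logit/(a) = -2.29 + 1.4500/1.4100 = -1.2616

-1.26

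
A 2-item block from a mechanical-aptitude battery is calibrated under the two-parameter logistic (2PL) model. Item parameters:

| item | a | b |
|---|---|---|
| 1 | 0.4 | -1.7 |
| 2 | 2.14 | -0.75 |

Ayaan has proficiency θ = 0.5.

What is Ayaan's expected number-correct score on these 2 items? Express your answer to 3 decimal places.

P(θ) = 1 / (1 + exp(−a(θ − b)))
P_1 = 1/(1+e^{-0.8800}) = 0.7068
P_2 = 1/(1+e^{-2.6750}) = 0.9355
E[score] = 0.7068 + 0.9355 = 1.6424

1.642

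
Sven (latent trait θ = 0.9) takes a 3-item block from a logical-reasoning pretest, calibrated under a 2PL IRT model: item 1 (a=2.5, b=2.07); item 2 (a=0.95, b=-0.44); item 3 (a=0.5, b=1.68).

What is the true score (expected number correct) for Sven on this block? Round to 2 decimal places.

1.24

P(θ) = 1 / (1 + exp(−a(θ − b)))
P_1 = 1/(1+e^{2.9250}) = 0.0509
P_2 = 1/(1+e^{-1.2730}) = 0.7813
P_3 = 1/(1+e^{0.3900}) = 0.4037
E[score] = 0.0509 + 0.7813 + 0.4037 = 1.2359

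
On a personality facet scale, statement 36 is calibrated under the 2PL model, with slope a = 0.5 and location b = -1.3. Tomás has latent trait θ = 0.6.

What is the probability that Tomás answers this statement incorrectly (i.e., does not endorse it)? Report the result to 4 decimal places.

P(θ) = 1 / (1 + exp(−a(θ − b)))
Exponent: 0.5 × (0.6 − (-1.3)) = 0.9500
1/(1 + e^{-0.9500}) = 0.7211
P(incorrect) = 1 − 0.7211 = 0.2789

0.2789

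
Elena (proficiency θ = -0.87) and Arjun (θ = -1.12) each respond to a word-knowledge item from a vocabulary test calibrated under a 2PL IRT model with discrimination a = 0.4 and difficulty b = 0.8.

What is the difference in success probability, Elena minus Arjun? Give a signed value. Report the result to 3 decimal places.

P(θ) = 1 / (1 + exp(−a(θ − b)))
P(Elena) = 0.3389  [exponent -0.6680]
P(Arjun) = 0.3169  [exponent -0.7680]
Difference = 0.3389 − 0.3169 = 0.0220

0.022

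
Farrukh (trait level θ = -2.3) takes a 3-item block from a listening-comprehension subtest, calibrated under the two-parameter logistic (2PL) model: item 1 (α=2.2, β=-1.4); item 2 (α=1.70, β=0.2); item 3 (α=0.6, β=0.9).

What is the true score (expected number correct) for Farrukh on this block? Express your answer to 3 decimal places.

0.263

P(θ) = 1 / (1 + exp(−α(θ − β)))
P_1 = 1/(1+e^{1.9800}) = 0.1213
P_2 = 1/(1+e^{4.2500}) = 0.0141
P_3 = 1/(1+e^{1.9200}) = 0.1279
E[score] = 0.1213 + 0.0141 + 0.1279 = 0.2632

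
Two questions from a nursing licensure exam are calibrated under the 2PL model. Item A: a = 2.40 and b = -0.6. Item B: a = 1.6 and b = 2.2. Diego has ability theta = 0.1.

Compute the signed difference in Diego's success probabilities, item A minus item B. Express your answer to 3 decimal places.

P(theta) = 1 / (1 + exp(−a(theta − b)))
P_A = 0.8429
P_B = 0.0336
P_A − P_B = 0.8093

0.809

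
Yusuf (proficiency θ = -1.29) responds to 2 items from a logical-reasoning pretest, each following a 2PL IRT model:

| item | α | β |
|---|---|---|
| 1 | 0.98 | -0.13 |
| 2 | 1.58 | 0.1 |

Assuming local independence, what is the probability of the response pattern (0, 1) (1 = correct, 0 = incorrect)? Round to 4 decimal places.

0.0758

P(θ) = 1 / (1 + exp(−α(θ − β)))
P_1 = 1/(1+e^{1.1368}) = 0.2429
P_2 = 1/(1+e^{2.1962}) = 0.1001
L = (1−P_1) × P_2 = 0.7571 × 0.1001 = 0.07578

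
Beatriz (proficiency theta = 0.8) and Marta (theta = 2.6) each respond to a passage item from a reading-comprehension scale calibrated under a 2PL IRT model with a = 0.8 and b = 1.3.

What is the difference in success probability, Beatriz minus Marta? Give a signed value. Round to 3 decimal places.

P(theta) = 1 / (1 + exp(−a(theta − b)))
P(Beatriz) = 0.4013  [exponent -0.4000]
P(Marta) = 0.7389  [exponent 1.0400]
Difference = 0.4013 − 0.7389 = -0.3375

-0.338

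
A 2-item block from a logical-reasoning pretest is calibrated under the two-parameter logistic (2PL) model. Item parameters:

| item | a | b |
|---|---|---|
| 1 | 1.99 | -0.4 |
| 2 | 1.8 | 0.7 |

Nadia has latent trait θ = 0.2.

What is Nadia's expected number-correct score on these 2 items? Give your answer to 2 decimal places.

P(θ) = 1 / (1 + exp(−a(θ − b)))
P_1 = 1/(1+e^{-1.1940}) = 0.7675
P_2 = 1/(1+e^{0.9000}) = 0.2891
E[score] = 0.7675 + 0.2891 = 1.0565

1.06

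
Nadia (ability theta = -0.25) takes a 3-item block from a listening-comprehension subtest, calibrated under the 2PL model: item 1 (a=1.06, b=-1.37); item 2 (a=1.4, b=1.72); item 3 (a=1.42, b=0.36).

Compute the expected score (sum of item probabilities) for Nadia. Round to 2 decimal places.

1.12

P(theta) = 1 / (1 + exp(−a(theta − b)))
P_1 = 1/(1+e^{-1.1872}) = 0.7662
P_2 = 1/(1+e^{2.7580}) = 0.0596
P_3 = 1/(1+e^{0.8662}) = 0.2960
E[score] = 0.7662 + 0.0596 + 0.2960 = 1.1219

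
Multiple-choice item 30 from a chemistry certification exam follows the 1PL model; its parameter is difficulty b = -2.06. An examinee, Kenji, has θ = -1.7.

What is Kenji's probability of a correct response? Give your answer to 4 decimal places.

P(θ) = 1 / (1 + exp(−(θ − b)))
Exponent: (-1.7 − (-2.06)) = 0.3600
1/(1 + e^{-0.3600}) = 0.5890
P = 0.5890

0.5890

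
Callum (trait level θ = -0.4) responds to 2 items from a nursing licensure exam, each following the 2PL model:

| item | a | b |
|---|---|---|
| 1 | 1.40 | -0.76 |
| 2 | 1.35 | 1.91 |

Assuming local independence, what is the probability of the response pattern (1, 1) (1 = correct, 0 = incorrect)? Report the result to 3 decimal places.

P(θ) = 1 / (1 + exp(−a(θ − b)))
P_1 = 1/(1+e^{-0.5040}) = 0.6234
P_2 = 1/(1+e^{3.1185}) = 0.0424
L = P_1 × P_2 = 0.6234 × 0.0424 = 0.02640

0.026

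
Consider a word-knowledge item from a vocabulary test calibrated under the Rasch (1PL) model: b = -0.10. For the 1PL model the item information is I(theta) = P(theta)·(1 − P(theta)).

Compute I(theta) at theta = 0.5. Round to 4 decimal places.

0.2288

P = 1/(1+e^{-0.6000}) = 0.6457
P(1−P) = 0.6457 × 0.3543 = 0.2288
I = P(1−P) = 0.22878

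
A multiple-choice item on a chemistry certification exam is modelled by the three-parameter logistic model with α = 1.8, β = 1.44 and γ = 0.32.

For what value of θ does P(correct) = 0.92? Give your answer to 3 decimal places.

2.559

P(θ) = γ + (1 − γ) · 1 / (1 + exp(−α(θ − β)))
Remove guessing floor: (0.92 − 0.32)/(1 − 0.32) = 0.8824
logit = ln(0.8824/0.1176) = 2.0149
θ = β + logit/(α) = 1.44 + 2.0149/1.8000 = 2.5594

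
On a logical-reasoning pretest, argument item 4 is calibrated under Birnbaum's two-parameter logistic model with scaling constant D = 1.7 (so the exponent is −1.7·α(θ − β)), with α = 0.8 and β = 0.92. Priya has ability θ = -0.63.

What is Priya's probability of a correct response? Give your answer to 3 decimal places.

0.108

P(θ) = 1 / (1 + exp(−D·α(θ − β)))
Exponent: 1.7 × 0.8 × (-0.63 − 0.92) = -2.1080
1/(1 + e^{2.1080}) = 0.1083
P = 0.1083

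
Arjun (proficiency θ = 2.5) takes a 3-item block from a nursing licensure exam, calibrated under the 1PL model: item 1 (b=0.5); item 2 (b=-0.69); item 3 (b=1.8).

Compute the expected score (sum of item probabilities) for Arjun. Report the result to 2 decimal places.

2.51

P(θ) = 1 / (1 + exp(−(θ − b)))
P_1 = 1/(1+e^{-2.0000}) = 0.8808
P_2 = 1/(1+e^{-3.1900}) = 0.9605
P_3 = 1/(1+e^{-0.7000}) = 0.6682
E[score] = 0.8808 + 0.9605 + 0.6682 = 2.5094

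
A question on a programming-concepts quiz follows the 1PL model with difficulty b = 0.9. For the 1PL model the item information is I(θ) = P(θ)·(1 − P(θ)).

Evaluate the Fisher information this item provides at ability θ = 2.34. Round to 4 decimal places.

0.1549

P = 1/(1+e^{-1.4400}) = 0.8085
P(1−P) = 0.8085 × 0.1915 = 0.1549
I = P(1−P) = 0.15486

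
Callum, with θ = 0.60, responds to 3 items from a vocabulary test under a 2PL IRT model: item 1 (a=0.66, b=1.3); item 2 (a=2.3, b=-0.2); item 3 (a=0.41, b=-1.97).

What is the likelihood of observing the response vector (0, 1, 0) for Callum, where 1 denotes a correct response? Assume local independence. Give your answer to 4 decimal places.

P(θ) = 1 / (1 + exp(−a(θ − b)))
P_1 = 1/(1+e^{0.4620}) = 0.3865
P_2 = 1/(1+e^{-1.8400}) = 0.8629
P_3 = 1/(1+e^{-1.0537}) = 0.7415
L = (1−P_1) × P_2 × (1−P_3) = 0.6135 × 0.8629 × 0.2585 = 0.13686

0.1369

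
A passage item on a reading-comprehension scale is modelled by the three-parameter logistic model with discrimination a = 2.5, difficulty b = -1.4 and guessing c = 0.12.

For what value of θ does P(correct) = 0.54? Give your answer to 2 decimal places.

P(θ) = c + (1 − c) · 1 / (1 + exp(−a(θ − b)))
Remove guessing floor: (0.54 − 0.12)/(1 − 0.12) = 0.4773
logit = ln(0.4773/0.5227) = -0.0910
θ = b + logit/(a) = -1.4 + (-0.0910)/2.5000 = -1.4364

-1.44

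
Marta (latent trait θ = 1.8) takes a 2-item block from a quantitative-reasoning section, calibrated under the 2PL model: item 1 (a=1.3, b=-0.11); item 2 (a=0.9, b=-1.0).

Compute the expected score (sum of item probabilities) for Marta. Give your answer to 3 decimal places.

1.848

P(θ) = 1 / (1 + exp(−a(θ − b)))
P_1 = 1/(1+e^{-2.4830}) = 0.9229
P_2 = 1/(1+e^{-2.5200}) = 0.9255
E[score] = 0.9229 + 0.9255 = 1.8485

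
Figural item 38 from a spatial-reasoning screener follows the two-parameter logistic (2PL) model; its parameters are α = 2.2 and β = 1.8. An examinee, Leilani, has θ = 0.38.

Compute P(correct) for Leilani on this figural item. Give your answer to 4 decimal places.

P(θ) = 1 / (1 + exp(−α(θ − β)))
Exponent: 2.2 × (0.38 − 1.8) = -3.1240
1/(1 + e^{3.1240}) = 0.0421

0.0421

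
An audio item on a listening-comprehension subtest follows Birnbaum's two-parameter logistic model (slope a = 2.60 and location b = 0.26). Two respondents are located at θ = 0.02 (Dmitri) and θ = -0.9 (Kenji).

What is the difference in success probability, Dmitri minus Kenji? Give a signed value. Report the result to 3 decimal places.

P(θ) = 1 / (1 + exp(−a(θ − b)))
P(Dmitri) = 0.3489  [exponent -0.6240]
P(Kenji) = 0.0467  [exponent -3.0160]
Difference = 0.3489 − 0.0467 = 0.3022

0.302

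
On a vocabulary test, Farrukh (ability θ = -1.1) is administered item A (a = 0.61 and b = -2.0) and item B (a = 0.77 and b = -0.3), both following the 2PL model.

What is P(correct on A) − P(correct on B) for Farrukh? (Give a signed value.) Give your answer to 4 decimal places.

P(θ) = 1 / (1 + exp(−a(θ − b)))
P_A = 0.6339
P_B = 0.3507
P_A − P_B = 0.2832

0.2832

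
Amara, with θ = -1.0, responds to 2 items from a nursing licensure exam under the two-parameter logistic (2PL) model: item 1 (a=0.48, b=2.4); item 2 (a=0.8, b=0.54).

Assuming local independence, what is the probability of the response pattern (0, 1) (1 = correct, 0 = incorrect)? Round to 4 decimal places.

0.1889

P(θ) = 1 / (1 + exp(−a(θ − b)))
P_1 = 1/(1+e^{1.6320}) = 0.1636
P_2 = 1/(1+e^{1.2320}) = 0.2258
L = (1−P_1) × P_2 = 0.8364 × 0.2258 = 0.18890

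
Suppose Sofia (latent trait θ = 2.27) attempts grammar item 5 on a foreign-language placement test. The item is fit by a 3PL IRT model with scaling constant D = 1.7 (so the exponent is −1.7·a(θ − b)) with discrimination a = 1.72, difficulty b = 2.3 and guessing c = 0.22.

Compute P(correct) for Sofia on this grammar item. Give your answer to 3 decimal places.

P(θ) = c + (1 − c) · 1 / (1 + exp(−D·a(θ − b)))
Exponent: 1.7 × 1.72 × (2.27 − 2.3) = -0.0877
1/(1 + e^{0.0877}) = 0.4781
P = 0.22 + 0.78 × 0.4781 = 0.5929

0.593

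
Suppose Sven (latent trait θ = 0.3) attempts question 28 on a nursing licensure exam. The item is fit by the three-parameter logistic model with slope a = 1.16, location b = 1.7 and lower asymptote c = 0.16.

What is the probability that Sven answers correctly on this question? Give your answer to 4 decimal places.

0.2983

P(θ) = c + (1 − c) · 1 / (1 + exp(−a(θ − b)))
Exponent: 1.16 × (0.3 − 1.7) = -1.6240
1/(1 + e^{1.6240}) = 0.1647
P = 0.16 + 0.84 × 0.1647 = 0.2983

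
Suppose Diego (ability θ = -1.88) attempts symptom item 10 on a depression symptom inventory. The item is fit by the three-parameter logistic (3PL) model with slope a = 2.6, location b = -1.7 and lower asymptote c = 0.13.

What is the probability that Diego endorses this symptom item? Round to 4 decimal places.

P(θ) = c + (1 − c) · 1 / (1 + exp(−a(θ − b)))
Exponent: 2.6 × (-1.88 − (-1.7)) = -0.4680
1/(1 + e^{0.4680}) = 0.3851
P = 0.13 + 0.87 × 0.3851 = 0.4650

0.4650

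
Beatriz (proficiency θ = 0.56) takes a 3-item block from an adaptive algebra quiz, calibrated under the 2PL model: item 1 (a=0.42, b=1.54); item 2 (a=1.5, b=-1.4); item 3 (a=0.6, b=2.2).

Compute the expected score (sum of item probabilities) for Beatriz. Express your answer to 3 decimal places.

1.620

P(θ) = 1 / (1 + exp(−a(θ − b)))
P_1 = 1/(1+e^{0.4116}) = 0.3985
P_2 = 1/(1+e^{-2.9400}) = 0.9498
P_3 = 1/(1+e^{0.9840}) = 0.2721
E[score] = 0.3985 + 0.9498 + 0.2721 = 1.6204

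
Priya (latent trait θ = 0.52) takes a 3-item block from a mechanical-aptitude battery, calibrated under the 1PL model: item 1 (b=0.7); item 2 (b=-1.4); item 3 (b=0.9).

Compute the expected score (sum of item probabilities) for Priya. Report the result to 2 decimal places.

P(θ) = 1 / (1 + exp(−(θ − b)))
P_1 = 1/(1+e^{0.1800}) = 0.4551
P_2 = 1/(1+e^{-1.9200}) = 0.8721
P_3 = 1/(1+e^{0.3800}) = 0.4061
E[score] = 0.4551 + 0.8721 + 0.4061 = 1.7334

1.73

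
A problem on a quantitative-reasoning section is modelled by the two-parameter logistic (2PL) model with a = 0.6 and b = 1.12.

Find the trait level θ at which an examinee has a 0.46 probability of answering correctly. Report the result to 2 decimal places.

0.85

P(θ) = 1 / (1 + exp(−a(θ − b)))
logit = ln(0.4600/0.5400) = -0.1603
θ = b + logit/(a) = 1.12 + (-0.1603)/0.6000 = 0.8528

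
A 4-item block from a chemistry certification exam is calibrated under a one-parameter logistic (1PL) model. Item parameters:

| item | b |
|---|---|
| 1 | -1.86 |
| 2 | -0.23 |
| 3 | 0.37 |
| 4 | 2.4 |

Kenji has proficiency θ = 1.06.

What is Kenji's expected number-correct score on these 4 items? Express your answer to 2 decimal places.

P(θ) = 1 / (1 + exp(−(θ − b)))
P_1 = 1/(1+e^{-2.9200}) = 0.9488
P_2 = 1/(1+e^{-1.2900}) = 0.7841
P_3 = 1/(1+e^{-0.6900}) = 0.6660
P_4 = 1/(1+e^{1.3400}) = 0.2075
E[score] = 0.9488 + 0.7841 + 0.6660 + 0.2075 = 2.6065

2.61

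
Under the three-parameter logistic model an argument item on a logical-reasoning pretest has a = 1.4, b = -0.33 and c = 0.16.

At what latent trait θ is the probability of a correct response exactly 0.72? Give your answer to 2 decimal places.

P(θ) = c + (1 − c) · 1 / (1 + exp(−a(θ − b)))
Remove guessing floor: (0.72 − 0.16)/(1 − 0.16) = 0.6667
logit = ln(0.6667/0.3333) = 0.6931
θ = b + logit/(a) = -0.33 + 0.6931/1.4000 = 0.1651

0.17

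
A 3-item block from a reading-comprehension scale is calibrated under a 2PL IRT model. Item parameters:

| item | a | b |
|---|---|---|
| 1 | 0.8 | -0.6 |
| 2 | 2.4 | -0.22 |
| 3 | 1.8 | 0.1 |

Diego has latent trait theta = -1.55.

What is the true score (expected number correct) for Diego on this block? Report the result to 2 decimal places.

0.41

P(theta) = 1 / (1 + exp(−a(theta − b)))
P_1 = 1/(1+e^{0.7600}) = 0.3186
P_2 = 1/(1+e^{3.1920}) = 0.0395
P_3 = 1/(1+e^{2.9700}) = 0.0488
E[score] = 0.3186 + 0.0395 + 0.0488 = 0.4069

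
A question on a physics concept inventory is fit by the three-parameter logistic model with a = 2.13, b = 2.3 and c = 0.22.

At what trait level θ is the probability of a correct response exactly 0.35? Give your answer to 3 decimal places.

1.544

P(θ) = c + (1 − c) · 1 / (1 + exp(−a(θ − b)))
Remove guessing floor: (0.35 − 0.22)/(1 − 0.22) = 0.1667
logit = ln(0.1667/0.8333) = -1.6094
θ = b + logit/(a) = 2.3 + (-1.6094)/2.1300 = 1.5444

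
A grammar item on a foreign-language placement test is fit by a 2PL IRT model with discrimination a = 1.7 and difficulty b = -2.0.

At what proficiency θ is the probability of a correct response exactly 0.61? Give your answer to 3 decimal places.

P(θ) = 1 / (1 + exp(−a(θ − b)))
logit = ln(0.6100/0.3900) = 0.4473
θ = b + logit/(a) = -2.0 + 0.4473/1.7000 = -1.7369

-1.737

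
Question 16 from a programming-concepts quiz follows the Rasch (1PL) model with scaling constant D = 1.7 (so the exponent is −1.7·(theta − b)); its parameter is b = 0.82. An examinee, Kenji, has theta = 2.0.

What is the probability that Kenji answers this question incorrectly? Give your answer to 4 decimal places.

P(theta) = 1 / (1 + exp(−D·(theta − b)))
Exponent: 1.7 × (2.0 − 0.82) = 2.0060
1/(1 + e^{-2.0060}) = 0.8814
P = 0.8814
P(incorrect) = 1 − 0.8814 = 0.1186

0.1186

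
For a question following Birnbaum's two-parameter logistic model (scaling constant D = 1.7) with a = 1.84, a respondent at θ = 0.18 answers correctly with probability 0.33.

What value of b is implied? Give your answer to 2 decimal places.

0.41

P(θ) = 1 / (1 + exp(−D·a(θ − b)))
logit(0.33) = ln(0.33/0.67) = -0.7082
b = θ − logit/(1.7·a) = 0.18 − (-0.7082)/3.1280 = 0.4064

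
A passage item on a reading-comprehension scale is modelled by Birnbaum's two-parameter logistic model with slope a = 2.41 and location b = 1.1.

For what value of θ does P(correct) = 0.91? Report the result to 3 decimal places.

P(θ) = 1 / (1 + exp(−a(θ − b)))
logit = ln(0.9100/0.0900) = 2.3136
θ = b + logit/(a) = 1.1 + 2.3136/2.4100 = 2.0600

2.060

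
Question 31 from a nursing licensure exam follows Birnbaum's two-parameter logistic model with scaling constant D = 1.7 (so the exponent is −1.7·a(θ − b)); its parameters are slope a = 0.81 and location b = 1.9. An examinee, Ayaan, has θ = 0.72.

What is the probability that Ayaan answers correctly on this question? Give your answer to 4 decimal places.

0.1645

P(θ) = 1 / (1 + exp(−D·a(θ − b)))
Exponent: 1.7 × 0.81 × (0.72 − 1.9) = -1.6249
1/(1 + e^{1.6249}) = 0.1645
P = 0.1645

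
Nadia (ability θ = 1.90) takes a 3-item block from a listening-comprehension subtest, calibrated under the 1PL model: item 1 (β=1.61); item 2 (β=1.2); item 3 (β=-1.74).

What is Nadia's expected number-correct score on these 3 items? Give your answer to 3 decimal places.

2.215

P(θ) = 1 / (1 + exp(−(θ − β)))
P_1 = 1/(1+e^{-0.2900}) = 0.5720
P_2 = 1/(1+e^{-0.7000}) = 0.6682
P_3 = 1/(1+e^{-3.6400}) = 0.9744
E[score] = 0.5720 + 0.6682 + 0.9744 = 2.2146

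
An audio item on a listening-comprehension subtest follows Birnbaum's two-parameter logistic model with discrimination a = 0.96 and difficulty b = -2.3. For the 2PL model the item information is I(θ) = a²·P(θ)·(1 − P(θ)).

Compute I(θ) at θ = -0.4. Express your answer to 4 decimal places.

P = 1/(1+e^{-1.8240}) = 0.8610
P(1−P) = 0.8610 × 0.1390 = 0.1196
I = a² × P(1−P) = 0.96² × 0.1196 = 0.11027

0.1103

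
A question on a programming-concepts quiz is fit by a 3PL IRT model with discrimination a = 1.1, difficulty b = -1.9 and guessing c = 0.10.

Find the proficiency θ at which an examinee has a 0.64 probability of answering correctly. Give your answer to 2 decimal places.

P(θ) = c + (1 − c) · 1 / (1 + exp(−a(θ − b)))
Remove guessing floor: (0.64 − 0.10)/(1 − 0.10) = 0.6000
logit = ln(0.6000/0.4000) = 0.4055
θ = b + logit/(a) = -1.9 + 0.4055/1.1000 = -1.5314

-1.53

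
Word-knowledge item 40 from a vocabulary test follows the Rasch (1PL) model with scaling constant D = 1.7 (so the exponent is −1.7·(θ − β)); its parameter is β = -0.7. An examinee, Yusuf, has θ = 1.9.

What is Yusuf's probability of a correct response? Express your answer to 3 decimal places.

P(θ) = 1 / (1 + exp(−D·(θ − β)))
Exponent: 1.7 × (1.9 − (-0.7)) = 4.4200
1/(1 + e^{-4.4200}) = 0.9881
P = 0.9881

0.988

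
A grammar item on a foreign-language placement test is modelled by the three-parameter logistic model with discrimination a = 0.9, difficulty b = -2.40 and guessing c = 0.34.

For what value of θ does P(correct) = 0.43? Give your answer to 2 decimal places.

P(θ) = c + (1 − c) · 1 / (1 + exp(−a(θ − b)))
Remove guessing floor: (0.43 − 0.34)/(1 − 0.34) = 0.1364
logit = ln(0.1364/0.8636) = -1.8458
θ = b + logit/(a) = -2.40 + (-1.8458)/0.9000 = -4.4509

-4.45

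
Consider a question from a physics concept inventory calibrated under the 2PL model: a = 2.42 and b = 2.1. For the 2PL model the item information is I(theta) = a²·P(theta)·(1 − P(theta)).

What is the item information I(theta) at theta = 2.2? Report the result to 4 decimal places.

1.4429

P = 1/(1+e^{-0.2420}) = 0.5602
P(1−P) = 0.5602 × 0.4398 = 0.2464
I = a² × P(1−P) = 2.42² × 0.2464 = 1.44287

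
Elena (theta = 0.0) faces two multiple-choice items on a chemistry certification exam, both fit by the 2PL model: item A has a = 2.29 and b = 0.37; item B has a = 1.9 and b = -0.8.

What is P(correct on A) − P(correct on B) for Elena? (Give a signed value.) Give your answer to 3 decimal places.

P(theta) = 1 / (1 + exp(−a(theta − b)))
P_A = 0.3000
P_B = 0.8205
P_A − P_B = -0.5205

-0.521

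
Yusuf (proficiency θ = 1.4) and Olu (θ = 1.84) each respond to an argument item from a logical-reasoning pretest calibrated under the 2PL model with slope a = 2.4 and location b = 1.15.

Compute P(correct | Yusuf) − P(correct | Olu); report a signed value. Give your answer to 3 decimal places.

-0.194

P(θ) = 1 / (1 + exp(−a(θ − b)))
P(Yusuf) = 0.6457  [exponent 0.6000]
P(Olu) = 0.8397  [exponent 1.6560]
Difference = 0.6457 − 0.8397 = -0.1940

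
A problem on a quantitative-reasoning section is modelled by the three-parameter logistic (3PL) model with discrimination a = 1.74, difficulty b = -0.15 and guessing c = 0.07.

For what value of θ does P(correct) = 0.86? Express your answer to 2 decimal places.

0.84

P(θ) = c + (1 − c) · 1 / (1 + exp(−a(θ − b)))
Remove guessing floor: (0.86 − 0.07)/(1 − 0.07) = 0.8495
logit = ln(0.8495/0.1505) = 1.7304
θ = b + logit/(a) = -0.15 + 1.7304/1.7400 = 0.8445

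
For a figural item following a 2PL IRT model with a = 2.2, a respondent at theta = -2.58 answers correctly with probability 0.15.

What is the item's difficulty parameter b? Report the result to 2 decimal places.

-1.79

P(theta) = 1 / (1 + exp(−a(theta − b)))
logit(0.15) = ln(0.15/0.85) = -1.7346
b = theta − logit/(a) = -2.58 − (-1.7346)/2.2000 = -1.7915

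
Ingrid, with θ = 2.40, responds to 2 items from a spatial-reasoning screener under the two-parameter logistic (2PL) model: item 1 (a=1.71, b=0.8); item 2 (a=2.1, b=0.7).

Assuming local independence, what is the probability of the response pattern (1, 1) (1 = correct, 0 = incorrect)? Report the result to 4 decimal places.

P(θ) = 1 / (1 + exp(−a(θ − b)))
P_1 = 1/(1+e^{-2.7360}) = 0.9391
P_2 = 1/(1+e^{-3.5700}) = 0.9726
L = P_1 × P_2 = 0.9391 × 0.9726 = 0.91340

0.9134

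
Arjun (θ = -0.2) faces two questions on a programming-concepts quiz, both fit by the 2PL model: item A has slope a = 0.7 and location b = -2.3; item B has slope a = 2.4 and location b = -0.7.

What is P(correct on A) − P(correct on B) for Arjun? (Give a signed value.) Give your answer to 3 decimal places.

0.045

P(θ) = 1 / (1 + exp(−a(θ − b)))
P_A = 0.8131
P_B = 0.7685
P_A − P_B = 0.0445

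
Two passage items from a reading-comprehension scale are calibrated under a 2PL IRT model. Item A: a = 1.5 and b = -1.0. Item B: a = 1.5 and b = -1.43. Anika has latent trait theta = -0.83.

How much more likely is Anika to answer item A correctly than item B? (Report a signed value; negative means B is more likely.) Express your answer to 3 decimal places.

P(theta) = 1 / (1 + exp(−a(theta − b)))
P_A = 0.5634
P_B = 0.7109
P_A − P_B = -0.1475

-0.148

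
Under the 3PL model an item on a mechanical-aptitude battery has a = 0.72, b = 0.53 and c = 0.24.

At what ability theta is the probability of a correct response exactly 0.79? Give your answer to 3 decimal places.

1.867

P(theta) = c + (1 − c) · 1 / (1 + exp(−a(theta − b)))
Remove guessing floor: (0.79 − 0.24)/(1 − 0.24) = 0.7237
logit = ln(0.7237/0.2763) = 0.9628
theta = b + logit/(a) = 0.53 + 0.9628/0.7200 = 1.8672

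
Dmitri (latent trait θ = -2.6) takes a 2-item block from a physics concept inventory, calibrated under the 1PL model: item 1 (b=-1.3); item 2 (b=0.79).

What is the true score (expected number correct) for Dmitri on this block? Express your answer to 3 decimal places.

P(θ) = 1 / (1 + exp(−(θ − b)))
P_1 = 1/(1+e^{1.3000}) = 0.2142
P_2 = 1/(1+e^{3.3900}) = 0.0326
E[score] = 0.2142 + 0.0326 = 0.2468

0.247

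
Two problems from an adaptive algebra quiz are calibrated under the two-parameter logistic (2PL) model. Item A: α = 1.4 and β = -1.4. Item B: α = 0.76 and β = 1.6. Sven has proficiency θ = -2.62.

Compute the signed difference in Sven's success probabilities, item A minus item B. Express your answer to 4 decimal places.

0.1145

P(θ) = 1 / (1 + exp(−α(θ − β)))
P_A = 0.1534
P_B = 0.0389
P_A − P_B = 0.1145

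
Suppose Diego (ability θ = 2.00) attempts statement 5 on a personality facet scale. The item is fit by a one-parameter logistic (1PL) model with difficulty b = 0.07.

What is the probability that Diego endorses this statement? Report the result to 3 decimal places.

P(θ) = 1 / (1 + exp(−(θ − b)))
Exponent: (2.00 − 0.07) = 1.9300
1/(1 + e^{-1.9300}) = 0.8732
P = 0.8732

0.873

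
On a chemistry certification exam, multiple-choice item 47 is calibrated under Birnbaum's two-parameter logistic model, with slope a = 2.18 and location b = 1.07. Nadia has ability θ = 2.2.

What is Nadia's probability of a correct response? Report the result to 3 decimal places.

P(θ) = 1 / (1 + exp(−a(θ − b)))
Exponent: 2.18 × (2.2 − 1.07) = 2.4634
1/(1 + e^{-2.4634}) = 0.9215

0.922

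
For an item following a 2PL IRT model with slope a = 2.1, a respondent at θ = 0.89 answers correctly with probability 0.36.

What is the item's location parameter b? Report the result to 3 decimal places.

1.164

P(θ) = 1 / (1 + exp(−a(θ − b)))
logit(0.36) = ln(0.36/0.64) = -0.5754
b = θ − logit/(a) = 0.89 − (-0.5754)/2.1000 = 1.1640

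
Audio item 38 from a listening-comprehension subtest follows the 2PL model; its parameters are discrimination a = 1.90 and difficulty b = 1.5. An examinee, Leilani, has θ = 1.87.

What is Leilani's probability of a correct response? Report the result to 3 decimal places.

P(θ) = 1 / (1 + exp(−a(θ − b)))
Exponent: 1.90 × (1.87 − 1.5) = 0.7030
1/(1 + e^{-0.7030}) = 0.6689

0.669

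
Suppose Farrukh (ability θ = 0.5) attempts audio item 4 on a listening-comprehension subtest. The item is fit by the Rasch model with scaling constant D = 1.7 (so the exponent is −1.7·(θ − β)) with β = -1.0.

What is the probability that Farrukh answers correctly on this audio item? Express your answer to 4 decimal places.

P(θ) = 1 / (1 + exp(−D·(θ − β)))
Exponent: 1.7 × (0.5 − (-1.0)) = 2.5500
1/(1 + e^{-2.5500}) = 0.9276
P = 0.9276

0.9276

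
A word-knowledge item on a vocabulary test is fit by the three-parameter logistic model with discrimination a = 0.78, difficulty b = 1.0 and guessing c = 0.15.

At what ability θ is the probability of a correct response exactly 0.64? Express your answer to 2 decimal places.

P(θ) = c + (1 − c) · 1 / (1 + exp(−a(θ − b)))
Remove guessing floor: (0.64 − 0.15)/(1 − 0.15) = 0.5765
logit = ln(0.5765/0.4235) = 0.3083
θ = b + logit/(a) = 1.0 + 0.3083/0.7800 = 1.3953

1.40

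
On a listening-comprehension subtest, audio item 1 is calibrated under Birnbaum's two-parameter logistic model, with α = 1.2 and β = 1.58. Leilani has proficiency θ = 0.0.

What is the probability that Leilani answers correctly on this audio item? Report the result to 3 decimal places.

P(θ) = 1 / (1 + exp(−α(θ − β)))
Exponent: 1.2 × (0.0 − 1.58) = -1.8960
1/(1 + e^{1.8960}) = 0.1306

0.131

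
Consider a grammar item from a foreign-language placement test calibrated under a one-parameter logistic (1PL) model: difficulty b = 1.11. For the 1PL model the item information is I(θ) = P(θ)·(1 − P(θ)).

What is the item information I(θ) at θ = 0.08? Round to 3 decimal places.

P = 1/(1+e^{1.0300}) = 0.2631
P(1−P) = 0.2631 × 0.7369 = 0.1939
I = P(1−P) = 0.19387

0.194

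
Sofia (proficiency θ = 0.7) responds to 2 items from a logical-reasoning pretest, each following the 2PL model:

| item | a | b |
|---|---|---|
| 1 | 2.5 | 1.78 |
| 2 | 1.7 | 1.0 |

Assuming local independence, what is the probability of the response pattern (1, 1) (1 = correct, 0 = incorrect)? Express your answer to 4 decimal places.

P(θ) = 1 / (1 + exp(−a(θ − b)))
P_1 = 1/(1+e^{2.7000}) = 0.0630
P_2 = 1/(1+e^{0.5100}) = 0.3752
L = P_1 × P_2 = 0.0630 × 0.3752 = 0.02363

0.0236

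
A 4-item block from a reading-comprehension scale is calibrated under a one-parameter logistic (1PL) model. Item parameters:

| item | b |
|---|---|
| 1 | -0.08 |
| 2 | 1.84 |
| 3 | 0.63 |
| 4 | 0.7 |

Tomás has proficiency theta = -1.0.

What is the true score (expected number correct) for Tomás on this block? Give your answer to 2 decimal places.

0.66

P(theta) = 1 / (1 + exp(−(theta − b)))
P_1 = 1/(1+e^{0.9200}) = 0.2850
P_2 = 1/(1+e^{2.8400}) = 0.0552
P_3 = 1/(1+e^{1.6300}) = 0.1638
P_4 = 1/(1+e^{1.7000}) = 0.1545
E[score] = 0.2850 + 0.0552 + 0.1638 + 0.1545 = 0.6585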